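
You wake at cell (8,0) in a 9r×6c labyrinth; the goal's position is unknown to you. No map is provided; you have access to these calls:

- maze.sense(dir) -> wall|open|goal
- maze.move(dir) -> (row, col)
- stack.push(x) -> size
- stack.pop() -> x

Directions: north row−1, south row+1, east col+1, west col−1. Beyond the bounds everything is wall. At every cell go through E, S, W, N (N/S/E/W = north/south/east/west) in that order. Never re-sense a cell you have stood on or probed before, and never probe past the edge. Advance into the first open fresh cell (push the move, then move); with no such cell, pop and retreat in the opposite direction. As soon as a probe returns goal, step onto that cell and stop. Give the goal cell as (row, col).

# 1. maze.sense(east) -> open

# 2. stack.push(east) -> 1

# 3. maze.move(east) -> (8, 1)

# 4. maze.sense(east) -> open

# 5. stack.push(east) -> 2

# 6. maze.move(east) -> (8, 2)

# 7. maze.sense(east) -> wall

# 8. maze.sense(north) -> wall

# 9. stack.pop() -> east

# 10. maze.move(west) -> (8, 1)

# 11. maze.sense(north) -> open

# 12. stack.push(north) -> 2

# 13. maze.move(north) -> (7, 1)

# 14. maze.sense(west) -> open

# 15. stack.push(west) -> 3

# 16. maze.move(west) -> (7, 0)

# 17. maze.sense(north) -> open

# 18. stack.push(north) -> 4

# 19. maze.move(north) -> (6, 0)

# 20. maze.sense(east) -> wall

# 21. maze.sense(north) -> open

# 22. stack.push(north) -> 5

# 23. maze.move(north) -> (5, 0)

# 24. maze.sense(east) -> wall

# 25. maze.sense(north) -> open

# 26. stack.push(north) -> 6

# 27. maze.move(north) -> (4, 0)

# 28. maze.sense(east) -> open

# 29. stack.push(east) -> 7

# 30. maze.move(east) -> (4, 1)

# 31. maze.sense(east) -> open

# 32. stack.push(east) -> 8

# 33. maze.move(east) -> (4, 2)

# 34. maze.sense(east) -> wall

# 35. maze.sense(south) -> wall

# 36. maze.sense(north) -> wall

# 37. stack.pop() -> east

# 38. maze.move(west) -> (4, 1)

# 39. maze.sense(north) -> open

# 40. stack.push(north) -> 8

# 41. maze.move(north) -> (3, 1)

# 42. maze.sense(west) -> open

# 43. stack.push(west) -> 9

# 44. maze.move(west) -> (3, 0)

# 45. maze.sense(north) -> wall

# 46. stack.pop() -> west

# 47. maze.move(east) -> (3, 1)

# 48. maze.sense(north) -> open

# 49. stack.push(north) -> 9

# 50. maze.move(north) -> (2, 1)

# 51. maze.sense(east) -> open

# 52. stack.push(east) -> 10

# 53. maze.move(east) -> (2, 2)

# 54. maze.sense(east) -> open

# 55. stack.push(east) -> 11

# 56. maze.move(east) -> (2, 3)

# 57. maze.sense(east) -> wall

# 58. maze.sense(south) -> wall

# 59. maze.sense(north) -> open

# 60. stack.push(north) -> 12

# 61. maze.move(north) -> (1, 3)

# 62. maze.sense(east) -> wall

# 63. maze.sense(west) -> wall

# 64. maze.sense(north) -> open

# 65. stack.push(north) -> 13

# 66. maze.move(north) -> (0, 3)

# 67. maze.sense(east) -> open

# 68. stack.push(east) -> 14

# 69. maze.move(east) -> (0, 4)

# 70. maze.sense(east) -> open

# 71. stack.push(east) -> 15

# 72. maze.move(east) -> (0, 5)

# 73. maze.sense(south) -> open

# 74. stack.push(south) -> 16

# 75. maze.move(south) -> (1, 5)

# 76. maze.sense(south) -> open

# 77. stack.push(south) -> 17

# 78. maze.move(south) -> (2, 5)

# 79. maze.sense(south) -> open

# 80. stack.push(south) -> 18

# 81. maze.move(south) -> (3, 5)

# 82. maze.sense(south) -> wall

# 83. maze.sense(west) -> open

# 84. stack.push(west) -> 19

# 85. maze.move(west) -> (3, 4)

# 86. maze.sense(south) -> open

# 87. stack.push(south) -> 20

# 88. maze.move(south) -> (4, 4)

# 89. maze.sense(south) -> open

# 90. stack.push(south) -> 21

# 91. maze.move(south) -> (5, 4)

# 92. maze.sense(east) -> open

# 93. stack.push(east) -> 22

# 94. maze.move(east) -> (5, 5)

# 95. maze.sense(south) -> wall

# 96. stack.pop() -> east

# 97. maze.move(west) -> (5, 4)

# 98. maze.sense(south) -> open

# 99. stack.push(south) -> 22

# 100. maze.move(south) -> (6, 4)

# 101. maze.sense(south) -> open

# 102. stack.push(south) -> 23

# 103. maze.move(south) -> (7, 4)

# 104. maze.sense(east) -> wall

# 105. maze.sense(south) -> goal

# 106. maze.move(south) -> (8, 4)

Answer: (8, 4)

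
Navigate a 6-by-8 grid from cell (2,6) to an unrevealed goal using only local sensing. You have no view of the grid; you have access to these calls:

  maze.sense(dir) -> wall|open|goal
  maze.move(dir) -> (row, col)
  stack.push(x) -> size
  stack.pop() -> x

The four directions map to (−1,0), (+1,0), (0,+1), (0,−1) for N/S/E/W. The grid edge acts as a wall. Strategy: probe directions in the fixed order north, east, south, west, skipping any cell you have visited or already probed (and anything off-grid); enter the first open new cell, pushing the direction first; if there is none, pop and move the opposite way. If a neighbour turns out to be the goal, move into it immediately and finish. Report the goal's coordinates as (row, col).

-> sense(dir='north')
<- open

-> push(x='north')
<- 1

-> move(dir='north')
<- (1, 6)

-> sense(dir='north')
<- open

-> push(x='north')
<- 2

-> move(dir='north')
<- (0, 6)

-> sense(dir='east')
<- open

-> push(x='east')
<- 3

-> move(dir='east')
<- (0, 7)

-> sense(dir='south')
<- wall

-> pop()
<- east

-> move(dir='west')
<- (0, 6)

-> sense(dir='west')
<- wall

-> pop()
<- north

-> move(dir='south')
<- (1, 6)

-> sense(dir='west')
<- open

-> push(x='west')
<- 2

-> move(dir='west')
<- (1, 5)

-> sense(dir='south')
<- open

-> push(x='south')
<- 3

-> move(dir='south')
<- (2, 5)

-> sense(dir='south')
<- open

-> push(x='south')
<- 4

-> move(dir='south')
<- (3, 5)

-> sense(dir='east')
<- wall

-> sense(dir='south')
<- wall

-> sense(dir='west')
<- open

-> push(x='west')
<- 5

-> move(dir='west')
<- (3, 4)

-> sense(dir='north')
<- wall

-> sense(dir='south')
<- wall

-> sense(dir='west')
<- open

-> push(x='west')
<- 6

-> move(dir='west')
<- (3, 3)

-> sense(dir='north')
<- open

-> push(x='north')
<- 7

-> move(dir='north')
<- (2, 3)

-> sense(dir='north')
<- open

-> push(x='north')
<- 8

-> move(dir='north')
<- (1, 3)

-> sense(dir='north')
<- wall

-> sense(dir='east')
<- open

-> push(x='east')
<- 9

-> move(dir='east')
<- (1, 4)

-> sense(dir='north')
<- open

-> push(x='north')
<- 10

-> move(dir='north')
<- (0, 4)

-> pop()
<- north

-> move(dir='south')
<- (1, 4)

-> pop()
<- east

-> move(dir='west')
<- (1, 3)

-> sense(dir='west')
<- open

-> push(x='west')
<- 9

-> move(dir='west')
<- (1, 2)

-> sense(dir='north')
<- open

-> push(x='north')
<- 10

-> move(dir='north')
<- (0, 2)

-> sense(dir='west')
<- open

-> push(x='west')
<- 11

-> move(dir='west')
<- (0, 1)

-> sense(dir='south')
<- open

-> push(x='south')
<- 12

-> move(dir='south')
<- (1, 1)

-> sense(dir='south')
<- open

-> push(x='south')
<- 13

-> move(dir='south')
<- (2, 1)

-> sense(dir='east')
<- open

-> push(x='east')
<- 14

-> move(dir='east')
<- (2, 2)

-> sense(dir='south')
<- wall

-> pop()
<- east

-> move(dir='west')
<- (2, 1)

-> sense(dir='south')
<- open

-> push(x='south')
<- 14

-> move(dir='south')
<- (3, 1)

-> sense(dir='south')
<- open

-> push(x='south')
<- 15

-> move(dir='south')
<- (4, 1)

-> sense(dir='east')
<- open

-> push(x='east')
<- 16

-> move(dir='east')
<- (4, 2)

-> sense(dir='east')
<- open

-> push(x='east')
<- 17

-> move(dir='east')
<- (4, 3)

-> sense(dir='south')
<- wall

-> pop()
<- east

-> move(dir='west')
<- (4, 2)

-> sense(dir='south')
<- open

-> push(x='south')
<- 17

-> move(dir='south')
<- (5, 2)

-> sense(dir='west')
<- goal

-> move(dir='west')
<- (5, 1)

Answer: (5, 1)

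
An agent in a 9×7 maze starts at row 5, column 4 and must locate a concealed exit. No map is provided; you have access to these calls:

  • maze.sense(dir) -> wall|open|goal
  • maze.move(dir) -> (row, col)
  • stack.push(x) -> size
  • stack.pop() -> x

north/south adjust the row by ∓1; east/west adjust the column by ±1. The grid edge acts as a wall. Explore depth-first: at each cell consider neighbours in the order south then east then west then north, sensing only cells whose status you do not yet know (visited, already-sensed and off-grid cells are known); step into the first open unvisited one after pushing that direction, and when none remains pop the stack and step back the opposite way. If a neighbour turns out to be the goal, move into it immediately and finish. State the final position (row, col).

→ maze.sense(south)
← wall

→ maze.sense(east)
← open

→ stack.push(east)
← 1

→ maze.move(east)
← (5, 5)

→ maze.sense(south)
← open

→ stack.push(south)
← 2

→ maze.move(south)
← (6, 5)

→ maze.sense(south)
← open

→ stack.push(south)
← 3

→ maze.move(south)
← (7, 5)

→ maze.sense(south)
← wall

→ maze.sense(east)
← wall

→ maze.sense(west)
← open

→ stack.push(west)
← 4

→ maze.move(west)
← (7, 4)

→ maze.sense(south)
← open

→ stack.push(south)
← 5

→ maze.move(south)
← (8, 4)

→ maze.sense(west)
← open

→ stack.push(west)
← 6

→ maze.move(west)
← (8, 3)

→ maze.sense(west)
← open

→ stack.push(west)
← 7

→ maze.move(west)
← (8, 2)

→ maze.sense(west)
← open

→ stack.push(west)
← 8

→ maze.move(west)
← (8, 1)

→ maze.sense(west)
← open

→ stack.push(west)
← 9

→ maze.move(west)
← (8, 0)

→ maze.sense(north)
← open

→ stack.push(north)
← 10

→ maze.move(north)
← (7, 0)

→ maze.sense(east)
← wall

→ maze.sense(north)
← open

→ stack.push(north)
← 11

→ maze.move(north)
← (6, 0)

→ maze.sense(east)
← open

→ stack.push(east)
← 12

→ maze.move(east)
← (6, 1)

→ maze.sense(east)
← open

→ stack.push(east)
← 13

→ maze.move(east)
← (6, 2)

→ maze.sense(south)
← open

→ stack.push(south)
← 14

→ maze.move(south)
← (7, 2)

→ maze.sense(east)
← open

→ stack.push(east)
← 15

→ maze.move(east)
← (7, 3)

→ maze.sense(north)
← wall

→ stack.pop()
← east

→ maze.move(west)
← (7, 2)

→ stack.pop()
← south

→ maze.move(north)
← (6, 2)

→ maze.sense(north)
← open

→ stack.push(north)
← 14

→ maze.move(north)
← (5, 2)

→ maze.sense(east)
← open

→ stack.push(east)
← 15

→ maze.move(east)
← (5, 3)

→ maze.sense(north)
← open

→ stack.push(north)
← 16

→ maze.move(north)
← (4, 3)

→ maze.sense(east)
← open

→ stack.push(east)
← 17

→ maze.move(east)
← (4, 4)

→ maze.sense(east)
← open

→ stack.push(east)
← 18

→ maze.move(east)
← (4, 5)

→ maze.sense(east)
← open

→ stack.push(east)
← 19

→ maze.move(east)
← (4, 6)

→ maze.sense(south)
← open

→ stack.push(south)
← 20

→ maze.move(south)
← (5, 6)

→ maze.sense(south)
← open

→ stack.push(south)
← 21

→ maze.move(south)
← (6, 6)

→ stack.pop()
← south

→ maze.move(north)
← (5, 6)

→ stack.pop()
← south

→ maze.move(north)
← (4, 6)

→ maze.sense(north)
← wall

→ stack.pop()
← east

→ maze.move(west)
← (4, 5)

→ maze.sense(north)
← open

→ stack.push(north)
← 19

→ maze.move(north)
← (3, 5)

→ maze.sense(west)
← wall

→ maze.sense(north)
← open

→ stack.push(north)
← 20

→ maze.move(north)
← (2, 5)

→ maze.sense(east)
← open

→ stack.push(east)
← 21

→ maze.move(east)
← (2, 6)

→ maze.sense(north)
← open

→ stack.push(north)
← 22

→ maze.move(north)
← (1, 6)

→ maze.sense(west)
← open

→ stack.push(west)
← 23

→ maze.move(west)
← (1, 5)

→ maze.sense(west)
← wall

→ maze.sense(north)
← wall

→ stack.pop()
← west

→ maze.move(east)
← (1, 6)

→ maze.sense(north)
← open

→ stack.push(north)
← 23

→ maze.move(north)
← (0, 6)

→ stack.pop()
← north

→ maze.move(south)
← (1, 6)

→ stack.pop()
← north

→ maze.move(south)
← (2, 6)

→ stack.pop()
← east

→ maze.move(west)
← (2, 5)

→ maze.sense(west)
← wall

→ stack.pop()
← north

→ maze.move(south)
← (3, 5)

→ stack.pop()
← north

→ maze.move(south)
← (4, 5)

→ stack.pop()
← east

→ maze.move(west)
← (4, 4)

→ stack.pop()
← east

→ maze.move(west)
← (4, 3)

→ maze.sense(west)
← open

→ stack.push(west)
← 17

→ maze.move(west)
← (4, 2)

→ maze.sense(west)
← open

→ stack.push(west)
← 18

→ maze.move(west)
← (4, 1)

→ maze.sense(south)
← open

→ stack.push(south)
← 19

→ maze.move(south)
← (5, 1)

→ maze.sense(west)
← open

→ stack.push(west)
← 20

→ maze.move(west)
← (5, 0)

→ maze.sense(north)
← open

→ stack.push(north)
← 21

→ maze.move(north)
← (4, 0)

→ maze.sense(north)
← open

→ stack.push(north)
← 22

→ maze.move(north)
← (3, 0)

→ maze.sense(east)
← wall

→ maze.sense(north)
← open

→ stack.push(north)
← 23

→ maze.move(north)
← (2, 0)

→ maze.sense(east)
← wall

→ maze.sense(north)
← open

→ stack.push(north)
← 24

→ maze.move(north)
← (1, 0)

→ maze.sense(east)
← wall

→ maze.sense(north)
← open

→ stack.push(north)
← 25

→ maze.move(north)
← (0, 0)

→ maze.sense(east)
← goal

→ maze.move(east)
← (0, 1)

Answer: (0, 1)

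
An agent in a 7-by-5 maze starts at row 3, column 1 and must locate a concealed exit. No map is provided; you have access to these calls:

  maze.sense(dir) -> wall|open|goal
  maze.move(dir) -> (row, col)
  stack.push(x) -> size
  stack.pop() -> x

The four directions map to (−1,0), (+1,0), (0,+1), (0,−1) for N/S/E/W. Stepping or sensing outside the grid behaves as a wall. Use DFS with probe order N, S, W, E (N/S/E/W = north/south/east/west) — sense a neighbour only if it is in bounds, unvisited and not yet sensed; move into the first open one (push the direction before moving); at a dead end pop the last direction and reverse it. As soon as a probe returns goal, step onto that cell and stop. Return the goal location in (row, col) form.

[in] maze.sense dir: north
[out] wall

[in] maze.sense dir: south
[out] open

[in] stack.push x: south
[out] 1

[in] maze.move dir: south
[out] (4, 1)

[in] maze.sense dir: south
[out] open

[in] stack.push x: south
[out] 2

[in] maze.move dir: south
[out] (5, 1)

[in] maze.sense dir: south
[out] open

[in] stack.push x: south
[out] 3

[in] maze.move dir: south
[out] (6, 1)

[in] maze.sense dir: west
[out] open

[in] stack.push x: west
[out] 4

[in] maze.move dir: west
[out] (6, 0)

[in] maze.sense dir: north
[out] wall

[in] stack.pop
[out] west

[in] maze.move dir: east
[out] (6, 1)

[in] maze.sense dir: east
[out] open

[in] stack.push x: east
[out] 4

[in] maze.move dir: east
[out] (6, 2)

[in] maze.sense dir: north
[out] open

[in] stack.push x: north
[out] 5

[in] maze.move dir: north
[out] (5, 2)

[in] maze.sense dir: north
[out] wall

[in] maze.sense dir: east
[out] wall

[in] stack.pop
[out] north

[in] maze.move dir: south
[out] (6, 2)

[in] maze.sense dir: east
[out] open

[in] stack.push x: east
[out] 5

[in] maze.move dir: east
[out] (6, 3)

[in] maze.sense dir: east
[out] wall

[in] stack.pop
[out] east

[in] maze.move dir: west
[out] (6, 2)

[in] stack.pop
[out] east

[in] maze.move dir: west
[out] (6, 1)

[in] stack.pop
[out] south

[in] maze.move dir: north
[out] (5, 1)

[in] stack.pop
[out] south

[in] maze.move dir: north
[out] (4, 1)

[in] maze.sense dir: west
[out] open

[in] stack.push x: west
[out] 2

[in] maze.move dir: west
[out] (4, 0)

[in] maze.sense dir: north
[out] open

[in] stack.push x: north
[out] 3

[in] maze.move dir: north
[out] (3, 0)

[in] maze.sense dir: north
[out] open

[in] stack.push x: north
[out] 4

[in] maze.move dir: north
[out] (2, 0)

[in] maze.sense dir: north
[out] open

[in] stack.push x: north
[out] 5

[in] maze.move dir: north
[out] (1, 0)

[in] maze.sense dir: north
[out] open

[in] stack.push x: north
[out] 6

[in] maze.move dir: north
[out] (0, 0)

[in] maze.sense dir: east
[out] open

[in] stack.push x: east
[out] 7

[in] maze.move dir: east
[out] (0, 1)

[in] maze.sense dir: south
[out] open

[in] stack.push x: south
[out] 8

[in] maze.move dir: south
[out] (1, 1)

[in] maze.sense dir: east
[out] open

[in] stack.push x: east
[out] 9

[in] maze.move dir: east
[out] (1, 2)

[in] maze.sense dir: north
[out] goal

[in] maze.move dir: north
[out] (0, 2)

Answer: (0, 2)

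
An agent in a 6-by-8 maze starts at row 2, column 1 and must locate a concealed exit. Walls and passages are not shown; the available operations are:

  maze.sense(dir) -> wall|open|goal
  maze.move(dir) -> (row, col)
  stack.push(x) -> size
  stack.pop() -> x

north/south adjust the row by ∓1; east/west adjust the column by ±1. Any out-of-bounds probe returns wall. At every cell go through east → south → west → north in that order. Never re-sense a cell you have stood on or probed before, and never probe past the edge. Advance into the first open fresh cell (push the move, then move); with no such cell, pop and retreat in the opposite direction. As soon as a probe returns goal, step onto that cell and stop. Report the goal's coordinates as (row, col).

==> sense(east)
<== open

==> push(east)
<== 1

==> move(east)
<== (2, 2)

==> sense(east)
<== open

==> push(east)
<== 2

==> move(east)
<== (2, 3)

==> sense(east)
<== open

==> push(east)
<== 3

==> move(east)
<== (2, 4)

==> sense(east)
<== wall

==> sense(south)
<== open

==> push(south)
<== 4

==> move(south)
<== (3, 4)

==> sense(east)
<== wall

==> sense(south)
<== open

==> push(south)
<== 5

==> move(south)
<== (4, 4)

==> sense(east)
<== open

==> push(east)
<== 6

==> move(east)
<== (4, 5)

==> sense(east)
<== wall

==> sense(south)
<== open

==> push(south)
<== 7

==> move(south)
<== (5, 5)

==> sense(east)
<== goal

==> move(east)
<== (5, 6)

Answer: (5, 6)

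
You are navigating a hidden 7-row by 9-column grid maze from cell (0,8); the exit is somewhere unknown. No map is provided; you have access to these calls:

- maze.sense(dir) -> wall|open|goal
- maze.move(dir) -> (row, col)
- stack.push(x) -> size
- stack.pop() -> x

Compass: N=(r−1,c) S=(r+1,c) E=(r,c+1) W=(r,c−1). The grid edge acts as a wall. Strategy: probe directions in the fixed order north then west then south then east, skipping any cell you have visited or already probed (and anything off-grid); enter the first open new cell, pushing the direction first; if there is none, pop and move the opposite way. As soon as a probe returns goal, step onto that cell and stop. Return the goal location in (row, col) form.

> maze.sense west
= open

> stack.push west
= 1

> maze.move west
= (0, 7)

> maze.sense west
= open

> stack.push west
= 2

> maze.move west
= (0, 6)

> maze.sense west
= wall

> maze.sense south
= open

> stack.push south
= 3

> maze.move south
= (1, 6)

> maze.sense west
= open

> stack.push west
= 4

> maze.move west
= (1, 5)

> maze.sense west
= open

> stack.push west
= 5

> maze.move west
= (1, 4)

> maze.sense north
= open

> stack.push north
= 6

> maze.move north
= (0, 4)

> maze.sense west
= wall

> stack.pop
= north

> maze.move south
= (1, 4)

> maze.sense west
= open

> stack.push west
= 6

> maze.move west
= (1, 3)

> maze.sense west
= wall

> maze.sense south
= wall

> stack.pop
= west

> maze.move east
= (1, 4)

> maze.sense south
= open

> stack.push south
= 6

> maze.move south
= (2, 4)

> maze.sense south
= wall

> maze.sense east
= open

> stack.push east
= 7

> maze.move east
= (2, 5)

> maze.sense south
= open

> stack.push south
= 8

> maze.move south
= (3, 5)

> maze.sense south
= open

> stack.push south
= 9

> maze.move south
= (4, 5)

> maze.sense west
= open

> stack.push west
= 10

> maze.move west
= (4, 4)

> maze.sense west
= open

> stack.push west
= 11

> maze.move west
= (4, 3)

> maze.sense north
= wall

> maze.sense west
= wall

> maze.sense south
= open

> stack.push south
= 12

> maze.move south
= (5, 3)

> maze.sense west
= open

> stack.push west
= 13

> maze.move west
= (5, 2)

> maze.sense west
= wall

> maze.sense south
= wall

> stack.pop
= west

> maze.move east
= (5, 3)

> maze.sense south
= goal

> maze.move south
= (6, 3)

Answer: (6, 3)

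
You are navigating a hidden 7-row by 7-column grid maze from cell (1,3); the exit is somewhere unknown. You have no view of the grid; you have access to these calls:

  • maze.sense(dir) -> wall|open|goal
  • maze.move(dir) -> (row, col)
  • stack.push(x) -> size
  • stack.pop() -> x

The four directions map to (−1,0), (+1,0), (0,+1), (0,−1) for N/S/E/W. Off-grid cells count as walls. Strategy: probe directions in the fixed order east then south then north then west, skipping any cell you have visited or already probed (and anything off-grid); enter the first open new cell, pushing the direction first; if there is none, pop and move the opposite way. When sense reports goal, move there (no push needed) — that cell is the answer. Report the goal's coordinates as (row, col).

% 1. maze.sense(east) ~> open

% 2. stack.push(east) ~> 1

% 3. maze.move(east) ~> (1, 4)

% 4. maze.sense(east) ~> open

% 5. stack.push(east) ~> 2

% 6. maze.move(east) ~> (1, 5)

% 7. maze.sense(east) ~> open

% 8. stack.push(east) ~> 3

% 9. maze.move(east) ~> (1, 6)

% 10. maze.sense(south) ~> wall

% 11. maze.sense(north) ~> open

% 12. stack.push(north) ~> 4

% 13. maze.move(north) ~> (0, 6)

% 14. maze.sense(west) ~> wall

% 15. stack.pop() ~> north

% 16. maze.move(south) ~> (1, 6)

% 17. stack.pop() ~> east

% 18. maze.move(west) ~> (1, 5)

% 19. maze.sense(south) ~> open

% 20. stack.push(south) ~> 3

% 21. maze.move(south) ~> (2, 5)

% 22. maze.sense(south) ~> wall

% 23. maze.sense(west) ~> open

% 24. stack.push(west) ~> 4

% 25. maze.move(west) ~> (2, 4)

% 26. maze.sense(south) ~> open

% 27. stack.push(south) ~> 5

% 28. maze.move(south) ~> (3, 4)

% 29. maze.sense(south) ~> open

% 30. stack.push(south) ~> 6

% 31. maze.move(south) ~> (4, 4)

% 32. maze.sense(east) ~> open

% 33. stack.push(east) ~> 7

% 34. maze.move(east) ~> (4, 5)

% 35. maze.sense(east) ~> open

% 36. stack.push(east) ~> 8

% 37. maze.move(east) ~> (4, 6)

% 38. maze.sense(south) ~> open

% 39. stack.push(south) ~> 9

% 40. maze.move(south) ~> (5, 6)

% 41. maze.sense(south) ~> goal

% 42. maze.move(south) ~> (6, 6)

Answer: (6, 6)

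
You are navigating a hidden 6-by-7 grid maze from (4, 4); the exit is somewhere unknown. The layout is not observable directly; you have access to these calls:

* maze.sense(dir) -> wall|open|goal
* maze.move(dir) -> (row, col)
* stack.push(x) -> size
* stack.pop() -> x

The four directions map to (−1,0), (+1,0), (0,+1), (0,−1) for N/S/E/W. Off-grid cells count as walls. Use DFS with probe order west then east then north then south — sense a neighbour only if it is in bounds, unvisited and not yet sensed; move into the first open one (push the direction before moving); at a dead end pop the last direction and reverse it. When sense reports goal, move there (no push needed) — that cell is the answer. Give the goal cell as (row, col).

-> maze.sense(dir='west')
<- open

-> stack.push(x='west')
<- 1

-> maze.move(dir='west')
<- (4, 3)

-> maze.sense(dir='west')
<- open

-> stack.push(x='west')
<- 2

-> maze.move(dir='west')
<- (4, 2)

-> maze.sense(dir='west')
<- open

-> stack.push(x='west')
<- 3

-> maze.move(dir='west')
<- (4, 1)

-> maze.sense(dir='west')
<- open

-> stack.push(x='west')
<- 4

-> maze.move(dir='west')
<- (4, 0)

-> maze.sense(dir='north')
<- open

-> stack.push(x='north')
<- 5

-> maze.move(dir='north')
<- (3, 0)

-> maze.sense(dir='east')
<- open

-> stack.push(x='east')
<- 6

-> maze.move(dir='east')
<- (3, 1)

-> maze.sense(dir='east')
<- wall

-> maze.sense(dir='north')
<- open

-> stack.push(x='north')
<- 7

-> maze.move(dir='north')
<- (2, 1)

-> maze.sense(dir='west')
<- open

-> stack.push(x='west')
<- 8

-> maze.move(dir='west')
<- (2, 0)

-> maze.sense(dir='north')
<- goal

-> maze.move(dir='north')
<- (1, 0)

Answer: (1, 0)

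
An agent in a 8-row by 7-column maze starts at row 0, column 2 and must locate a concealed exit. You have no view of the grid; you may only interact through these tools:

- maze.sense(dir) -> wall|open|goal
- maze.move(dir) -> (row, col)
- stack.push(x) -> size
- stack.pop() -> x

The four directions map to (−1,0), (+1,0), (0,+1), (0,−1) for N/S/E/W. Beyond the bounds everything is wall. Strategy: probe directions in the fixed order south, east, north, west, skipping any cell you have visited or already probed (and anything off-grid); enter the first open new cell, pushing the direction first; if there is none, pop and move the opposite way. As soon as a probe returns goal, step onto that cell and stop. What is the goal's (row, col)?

% 1. maze.sense(dir=south) : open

% 2. stack.push(x=south) : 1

% 3. maze.move(dir=south) : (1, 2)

% 4. maze.sense(dir=south) : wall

% 5. maze.sense(dir=east) : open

% 6. stack.push(x=east) : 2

% 7. maze.move(dir=east) : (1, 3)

% 8. maze.sense(dir=south) : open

% 9. stack.push(x=south) : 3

% 10. maze.move(dir=south) : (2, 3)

% 11. maze.sense(dir=south) : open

% 12. stack.push(x=south) : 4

% 13. maze.move(dir=south) : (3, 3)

% 14. maze.sense(dir=south) : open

% 15. stack.push(x=south) : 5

% 16. maze.move(dir=south) : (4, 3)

% 17. maze.sense(dir=south) : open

% 18. stack.push(x=south) : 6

% 19. maze.move(dir=south) : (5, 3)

% 20. maze.sense(dir=south) : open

% 21. stack.push(x=south) : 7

% 22. maze.move(dir=south) : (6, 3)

% 23. maze.sense(dir=south) : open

% 24. stack.push(x=south) : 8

% 25. maze.move(dir=south) : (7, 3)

% 26. maze.sense(dir=east) : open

% 27. stack.push(x=east) : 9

% 28. maze.move(dir=east) : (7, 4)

% 29. maze.sense(dir=east) : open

% 30. stack.push(x=east) : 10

% 31. maze.move(dir=east) : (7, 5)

% 32. maze.sense(dir=east) : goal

% 33. maze.move(dir=east) : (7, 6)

Answer: (7, 6)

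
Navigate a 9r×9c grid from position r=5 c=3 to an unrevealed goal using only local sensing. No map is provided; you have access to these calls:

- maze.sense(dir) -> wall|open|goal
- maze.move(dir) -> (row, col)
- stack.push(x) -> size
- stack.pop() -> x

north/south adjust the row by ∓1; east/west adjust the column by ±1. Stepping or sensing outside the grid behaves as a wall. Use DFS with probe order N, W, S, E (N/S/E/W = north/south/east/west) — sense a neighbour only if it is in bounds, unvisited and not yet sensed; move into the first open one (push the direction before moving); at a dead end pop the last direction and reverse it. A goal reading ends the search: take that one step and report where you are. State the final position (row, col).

>>> maze.sense north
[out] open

>>> stack.push north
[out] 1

>>> maze.move north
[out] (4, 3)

>>> maze.sense north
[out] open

>>> stack.push north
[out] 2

>>> maze.move north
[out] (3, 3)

>>> maze.sense north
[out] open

>>> stack.push north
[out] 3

>>> maze.move north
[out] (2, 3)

>>> maze.sense north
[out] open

>>> stack.push north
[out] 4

>>> maze.move north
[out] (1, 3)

>>> maze.sense north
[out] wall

>>> maze.sense west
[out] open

>>> stack.push west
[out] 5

>>> maze.move west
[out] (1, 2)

>>> maze.sense north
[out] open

>>> stack.push north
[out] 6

>>> maze.move north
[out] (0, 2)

>>> maze.sense west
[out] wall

>>> stack.pop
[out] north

>>> maze.move south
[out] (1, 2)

>>> maze.sense west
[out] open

>>> stack.push west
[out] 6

>>> maze.move west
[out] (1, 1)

>>> maze.sense west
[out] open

>>> stack.push west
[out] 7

>>> maze.move west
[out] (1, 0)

>>> maze.sense north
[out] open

>>> stack.push north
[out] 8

>>> maze.move north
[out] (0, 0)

>>> stack.pop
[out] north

>>> maze.move south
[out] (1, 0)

>>> maze.sense south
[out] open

>>> stack.push south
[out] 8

>>> maze.move south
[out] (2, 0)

>>> maze.sense south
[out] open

>>> stack.push south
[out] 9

>>> maze.move south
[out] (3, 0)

>>> maze.sense south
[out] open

>>> stack.push south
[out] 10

>>> maze.move south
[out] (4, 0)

>>> maze.sense south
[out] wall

>>> maze.sense east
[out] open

>>> stack.push east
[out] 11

>>> maze.move east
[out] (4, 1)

>>> maze.sense north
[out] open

>>> stack.push north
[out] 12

>>> maze.move north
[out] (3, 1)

>>> maze.sense north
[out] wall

>>> maze.sense east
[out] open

>>> stack.push east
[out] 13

>>> maze.move east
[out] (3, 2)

>>> maze.sense north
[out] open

>>> stack.push north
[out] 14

>>> maze.move north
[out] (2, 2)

>>> stack.pop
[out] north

>>> maze.move south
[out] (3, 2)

>>> maze.sense south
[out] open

>>> stack.push south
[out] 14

>>> maze.move south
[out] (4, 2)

>>> maze.sense south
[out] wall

>>> stack.pop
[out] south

>>> maze.move north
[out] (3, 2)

>>> stack.pop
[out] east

>>> maze.move west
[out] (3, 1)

>>> stack.pop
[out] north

>>> maze.move south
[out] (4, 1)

>>> maze.sense south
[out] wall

>>> stack.pop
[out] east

>>> maze.move west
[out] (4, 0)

>>> stack.pop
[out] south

>>> maze.move north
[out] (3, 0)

>>> stack.pop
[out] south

>>> maze.move north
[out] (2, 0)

>>> stack.pop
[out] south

>>> maze.move north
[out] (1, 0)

>>> stack.pop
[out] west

>>> maze.move east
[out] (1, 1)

>>> stack.pop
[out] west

>>> maze.move east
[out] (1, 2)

>>> stack.pop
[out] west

>>> maze.move east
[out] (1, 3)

>>> maze.sense east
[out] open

>>> stack.push east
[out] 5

>>> maze.move east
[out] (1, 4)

>>> maze.sense north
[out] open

>>> stack.push north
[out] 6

>>> maze.move north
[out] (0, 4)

>>> maze.sense east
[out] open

>>> stack.push east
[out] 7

>>> maze.move east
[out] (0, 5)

>>> maze.sense south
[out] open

>>> stack.push south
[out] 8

>>> maze.move south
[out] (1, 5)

>>> maze.sense south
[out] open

>>> stack.push south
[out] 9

>>> maze.move south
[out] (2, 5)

>>> maze.sense west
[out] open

>>> stack.push west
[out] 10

>>> maze.move west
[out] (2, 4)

>>> maze.sense south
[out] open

>>> stack.push south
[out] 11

>>> maze.move south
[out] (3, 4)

>>> maze.sense south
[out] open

>>> stack.push south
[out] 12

>>> maze.move south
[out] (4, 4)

>>> maze.sense south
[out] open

>>> stack.push south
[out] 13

>>> maze.move south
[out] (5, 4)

>>> maze.sense south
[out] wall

>>> maze.sense east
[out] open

>>> stack.push east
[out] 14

>>> maze.move east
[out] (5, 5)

>>> maze.sense north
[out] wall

>>> maze.sense south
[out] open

>>> stack.push south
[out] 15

>>> maze.move south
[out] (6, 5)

>>> maze.sense south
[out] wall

>>> maze.sense east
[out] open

>>> stack.push east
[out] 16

>>> maze.move east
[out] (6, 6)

>>> maze.sense north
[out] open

>>> stack.push north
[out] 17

>>> maze.move north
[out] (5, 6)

>>> maze.sense north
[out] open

>>> stack.push north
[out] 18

>>> maze.move north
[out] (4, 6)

>>> maze.sense north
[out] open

>>> stack.push north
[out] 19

>>> maze.move north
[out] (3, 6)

>>> maze.sense north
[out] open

>>> stack.push north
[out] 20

>>> maze.move north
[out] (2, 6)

>>> maze.sense north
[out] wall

>>> maze.sense east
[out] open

>>> stack.push east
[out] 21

>>> maze.move east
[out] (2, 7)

>>> maze.sense north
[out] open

>>> stack.push north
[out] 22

>>> maze.move north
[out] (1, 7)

>>> maze.sense north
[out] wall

>>> maze.sense east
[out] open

>>> stack.push east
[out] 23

>>> maze.move east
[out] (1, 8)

>>> maze.sense north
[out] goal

>>> maze.move north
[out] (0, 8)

Answer: (0, 8)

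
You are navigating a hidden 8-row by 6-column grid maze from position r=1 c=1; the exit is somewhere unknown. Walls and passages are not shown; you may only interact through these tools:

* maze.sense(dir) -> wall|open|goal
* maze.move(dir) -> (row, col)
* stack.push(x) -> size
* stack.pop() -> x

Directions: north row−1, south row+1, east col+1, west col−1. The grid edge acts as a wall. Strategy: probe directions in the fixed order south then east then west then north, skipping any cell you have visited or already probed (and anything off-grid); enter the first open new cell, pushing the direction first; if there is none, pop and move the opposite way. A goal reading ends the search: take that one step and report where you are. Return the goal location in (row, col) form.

·→ maze.sense(dir='south')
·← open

·→ stack.push(x='south')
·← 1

·→ maze.move(dir='south')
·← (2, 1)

·→ maze.sense(dir='south')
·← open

·→ stack.push(x='south')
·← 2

·→ maze.move(dir='south')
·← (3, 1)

·→ maze.sense(dir='south')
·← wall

·→ maze.sense(dir='east')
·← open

·→ stack.push(x='east')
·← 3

·→ maze.move(dir='east')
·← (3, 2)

·→ maze.sense(dir='south')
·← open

·→ stack.push(x='south')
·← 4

·→ maze.move(dir='south')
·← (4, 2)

·→ maze.sense(dir='south')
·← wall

·→ maze.sense(dir='east')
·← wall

·→ stack.pop()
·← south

·→ maze.move(dir='north')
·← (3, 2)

·→ maze.sense(dir='east')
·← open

·→ stack.push(x='east')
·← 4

·→ maze.move(dir='east')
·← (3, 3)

·→ maze.sense(dir='east')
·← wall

·→ maze.sense(dir='north')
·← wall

·→ stack.pop()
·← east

·→ maze.move(dir='west')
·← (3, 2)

·→ maze.sense(dir='north')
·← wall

·→ stack.pop()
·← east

·→ maze.move(dir='west')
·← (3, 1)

·→ maze.sense(dir='west')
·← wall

·→ stack.pop()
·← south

·→ maze.move(dir='north')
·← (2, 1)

·→ maze.sense(dir='west')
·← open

·→ stack.push(x='west')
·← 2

·→ maze.move(dir='west')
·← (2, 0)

·→ maze.sense(dir='north')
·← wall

·→ stack.pop()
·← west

·→ maze.move(dir='east')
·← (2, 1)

·→ stack.pop()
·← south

·→ maze.move(dir='north')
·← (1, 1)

·→ maze.sense(dir='east')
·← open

·→ stack.push(x='east')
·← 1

·→ maze.move(dir='east')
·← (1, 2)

·→ maze.sense(dir='east')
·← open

·→ stack.push(x='east')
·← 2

·→ maze.move(dir='east')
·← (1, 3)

·→ maze.sense(dir='east')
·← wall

·→ maze.sense(dir='north')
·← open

·→ stack.push(x='north')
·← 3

·→ maze.move(dir='north')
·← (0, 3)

·→ maze.sense(dir='east')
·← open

·→ stack.push(x='east')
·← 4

·→ maze.move(dir='east')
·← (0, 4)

·→ maze.sense(dir='east')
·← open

·→ stack.push(x='east')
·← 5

·→ maze.move(dir='east')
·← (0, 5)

·→ maze.sense(dir='south')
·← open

·→ stack.push(x='south')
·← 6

·→ maze.move(dir='south')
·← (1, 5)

·→ maze.sense(dir='south')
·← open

·→ stack.push(x='south')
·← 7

·→ maze.move(dir='south')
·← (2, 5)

·→ maze.sense(dir='south')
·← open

·→ stack.push(x='south')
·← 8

·→ maze.move(dir='south')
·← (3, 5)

·→ maze.sense(dir='south')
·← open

·→ stack.push(x='south')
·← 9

·→ maze.move(dir='south')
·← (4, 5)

·→ maze.sense(dir='south')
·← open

·→ stack.push(x='south')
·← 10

·→ maze.move(dir='south')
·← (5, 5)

·→ maze.sense(dir='south')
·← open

·→ stack.push(x='south')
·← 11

·→ maze.move(dir='south')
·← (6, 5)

·→ maze.sense(dir='south')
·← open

·→ stack.push(x='south')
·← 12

·→ maze.move(dir='south')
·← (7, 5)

·→ maze.sense(dir='west')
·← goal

·→ maze.move(dir='west')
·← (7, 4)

Answer: (7, 4)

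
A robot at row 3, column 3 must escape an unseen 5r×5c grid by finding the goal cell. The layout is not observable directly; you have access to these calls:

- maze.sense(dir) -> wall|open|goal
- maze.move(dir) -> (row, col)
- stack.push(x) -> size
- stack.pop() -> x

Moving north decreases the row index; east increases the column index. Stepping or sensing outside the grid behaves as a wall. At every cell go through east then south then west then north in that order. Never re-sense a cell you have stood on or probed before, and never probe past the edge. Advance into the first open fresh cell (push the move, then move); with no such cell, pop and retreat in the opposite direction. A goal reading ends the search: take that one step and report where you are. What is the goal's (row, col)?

CALL maze.sense[dir='east']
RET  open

CALL stack.push[x='east']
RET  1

CALL maze.move[dir='east']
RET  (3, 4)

CALL maze.sense[dir='south']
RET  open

CALL stack.push[x='south']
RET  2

CALL maze.move[dir='south']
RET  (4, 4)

CALL maze.sense[dir='west']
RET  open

CALL stack.push[x='west']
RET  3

CALL maze.move[dir='west']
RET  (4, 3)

CALL maze.sense[dir='west']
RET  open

CALL stack.push[x='west']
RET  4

CALL maze.move[dir='west']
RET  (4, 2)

CALL maze.sense[dir='west']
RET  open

CALL stack.push[x='west']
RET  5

CALL maze.move[dir='west']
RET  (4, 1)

CALL maze.sense[dir='west']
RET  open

CALL stack.push[x='west']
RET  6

CALL maze.move[dir='west']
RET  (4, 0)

CALL maze.sense[dir='north']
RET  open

CALL stack.push[x='north']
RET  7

CALL maze.move[dir='north']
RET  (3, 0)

CALL maze.sense[dir='east']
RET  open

CALL stack.push[x='east']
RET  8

CALL maze.move[dir='east']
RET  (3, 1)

CALL maze.sense[dir='east']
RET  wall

CALL maze.sense[dir='north']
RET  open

CALL stack.push[x='north']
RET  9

CALL maze.move[dir='north']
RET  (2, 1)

CALL maze.sense[dir='east']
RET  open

CALL stack.push[x='east']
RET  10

CALL maze.move[dir='east']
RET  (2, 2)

CALL maze.sense[dir='east']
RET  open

CALL stack.push[x='east']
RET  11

CALL maze.move[dir='east']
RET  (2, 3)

CALL maze.sense[dir='east']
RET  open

CALL stack.push[x='east']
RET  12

CALL maze.move[dir='east']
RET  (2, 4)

CALL maze.sense[dir='north']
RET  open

CALL stack.push[x='north']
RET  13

CALL maze.move[dir='north']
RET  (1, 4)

CALL maze.sense[dir='west']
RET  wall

CALL maze.sense[dir='north']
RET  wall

CALL stack.pop[]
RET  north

CALL maze.move[dir='south']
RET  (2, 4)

CALL stack.pop[]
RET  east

CALL maze.move[dir='west']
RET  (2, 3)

CALL stack.pop[]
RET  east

CALL maze.move[dir='west']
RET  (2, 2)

CALL maze.sense[dir='north']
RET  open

CALL stack.push[x='north']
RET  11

CALL maze.move[dir='north']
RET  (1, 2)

CALL maze.sense[dir='west']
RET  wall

CALL maze.sense[dir='north']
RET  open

CALL stack.push[x='north']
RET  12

CALL maze.move[dir='north']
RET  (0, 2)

CALL maze.sense[dir='east']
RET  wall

CALL maze.sense[dir='west']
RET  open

CALL stack.push[x='west']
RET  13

CALL maze.move[dir='west']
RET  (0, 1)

CALL maze.sense[dir='west']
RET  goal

CALL maze.move[dir='west']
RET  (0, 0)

Answer: (0, 0)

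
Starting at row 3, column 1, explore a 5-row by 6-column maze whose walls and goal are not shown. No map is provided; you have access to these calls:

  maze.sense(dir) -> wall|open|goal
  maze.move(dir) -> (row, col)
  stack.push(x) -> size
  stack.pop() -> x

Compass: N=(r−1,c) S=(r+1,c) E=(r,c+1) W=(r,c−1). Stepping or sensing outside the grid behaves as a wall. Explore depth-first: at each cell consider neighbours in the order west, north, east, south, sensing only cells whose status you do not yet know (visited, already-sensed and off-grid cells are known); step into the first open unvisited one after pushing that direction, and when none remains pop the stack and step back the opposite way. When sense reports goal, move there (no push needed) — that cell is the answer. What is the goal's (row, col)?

$ maze.sense dir='west'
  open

$ stack.push x='west'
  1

$ maze.move dir='west'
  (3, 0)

$ maze.sense dir='north'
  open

$ stack.push x='north'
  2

$ maze.move dir='north'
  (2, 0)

$ maze.sense dir='north'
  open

$ stack.push x='north'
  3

$ maze.move dir='north'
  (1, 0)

$ maze.sense dir='north'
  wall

$ maze.sense dir='east'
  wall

$ stack.pop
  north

$ maze.move dir='south'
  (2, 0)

$ maze.sense dir='east'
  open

$ stack.push x='east'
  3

$ maze.move dir='east'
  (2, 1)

$ maze.sense dir='east'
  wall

$ stack.pop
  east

$ maze.move dir='west'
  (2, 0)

$ stack.pop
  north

$ maze.move dir='south'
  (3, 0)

$ maze.sense dir='south'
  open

$ stack.push x='south'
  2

$ maze.move dir='south'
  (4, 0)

$ maze.sense dir='east'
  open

$ stack.push x='east'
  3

$ maze.move dir='east'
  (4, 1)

$ maze.sense dir='east'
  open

$ stack.push x='east'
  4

$ maze.move dir='east'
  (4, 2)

$ maze.sense dir='north'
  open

$ stack.push x='north'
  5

$ maze.move dir='north'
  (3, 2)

$ maze.sense dir='east'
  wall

$ stack.pop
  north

$ maze.move dir='south'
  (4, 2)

$ maze.sense dir='east'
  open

$ stack.push x='east'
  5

$ maze.move dir='east'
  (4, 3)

$ maze.sense dir='east'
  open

$ stack.push x='east'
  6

$ maze.move dir='east'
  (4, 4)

$ maze.sense dir='north'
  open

$ stack.push x='north'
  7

$ maze.move dir='north'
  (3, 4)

$ maze.sense dir='north'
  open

$ stack.push x='north'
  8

$ maze.move dir='north'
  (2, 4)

$ maze.sense dir='west'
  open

$ stack.push x='west'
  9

$ maze.move dir='west'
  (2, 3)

$ maze.sense dir='north'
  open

$ stack.push x='north'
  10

$ maze.move dir='north'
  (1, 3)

$ maze.sense dir='west'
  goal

$ maze.move dir='west'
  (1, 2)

Answer: (1, 2)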